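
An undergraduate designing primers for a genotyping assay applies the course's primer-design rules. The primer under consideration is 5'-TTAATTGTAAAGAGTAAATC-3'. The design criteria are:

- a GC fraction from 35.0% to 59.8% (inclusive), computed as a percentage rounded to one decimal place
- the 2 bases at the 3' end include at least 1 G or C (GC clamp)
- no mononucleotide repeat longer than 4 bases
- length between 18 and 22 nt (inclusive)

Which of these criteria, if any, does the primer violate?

Base counts: A=9, T=7, G=3, C=1 (length 20).
GC content: GC 4/20 = 20.0%, outside 35.0–59.8% ✗
GC clamp: 3' end TC has 1 G/C ✓
homopolymer run: longest run = 3 ✓
length: length 20 ✓

Fails: GC content.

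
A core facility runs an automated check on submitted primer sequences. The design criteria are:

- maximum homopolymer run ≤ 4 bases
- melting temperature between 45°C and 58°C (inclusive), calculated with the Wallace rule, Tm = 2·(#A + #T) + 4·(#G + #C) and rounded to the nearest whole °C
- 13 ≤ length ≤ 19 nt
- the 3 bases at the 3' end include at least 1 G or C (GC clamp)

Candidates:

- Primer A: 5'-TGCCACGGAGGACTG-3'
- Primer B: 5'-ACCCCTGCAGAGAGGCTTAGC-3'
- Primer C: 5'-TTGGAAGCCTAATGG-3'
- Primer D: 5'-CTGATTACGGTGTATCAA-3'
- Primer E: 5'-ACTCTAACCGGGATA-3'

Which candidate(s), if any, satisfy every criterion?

Primer A (15 nt, A=3 T=2 G=6 C=4): longest run = 2 ✓; Tm = 2·5 + 4·10 = 50°C ✓; length 15 ✓; 3' end CTG has 2 G/C ✓ — passes.
Primer B (21 nt, A=5 T=3 G=6 C=7): longest run = 4 ✓; Tm = 2·8 + 4·13 = 68°C, outside 45–58°C ✗; length 21, outside 13–19 ✗; 3' end AGC has 2 G/C ✓ — fails.
Primer C (15 nt, A=4 T=4 G=5 C=2): longest run = 2 ✓; Tm = 2·8 + 4·7 = 44°C, outside 45–58°C ✗; length 15 ✓; 3' end TGG has 2 G/C ✓ — fails.
Primer D (18 nt, A=5 T=6 G=4 C=3): longest run = 2 ✓; Tm = 2·11 + 4·7 = 50°C ✓; length 18 ✓; 3' end CAA has 1 G/C ✓ — passes.
Primer E (15 nt, A=5 T=3 G=3 C=4): longest run = 3 ✓; Tm = 2·8 + 4·7 = 44°C, outside 45–58°C ✗; length 15 ✓; 3' end ATA has 0 G/C, need ≥1 ✗ — fails.

Primer A and Primer D.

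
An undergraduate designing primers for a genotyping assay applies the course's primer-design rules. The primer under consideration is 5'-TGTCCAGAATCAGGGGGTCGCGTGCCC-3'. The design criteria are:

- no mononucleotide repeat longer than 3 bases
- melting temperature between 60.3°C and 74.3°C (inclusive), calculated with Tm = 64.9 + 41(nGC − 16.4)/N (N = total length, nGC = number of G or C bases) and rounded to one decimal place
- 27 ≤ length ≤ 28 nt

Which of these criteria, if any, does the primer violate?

Fails: homopolymer run.

Base counts: A=4, T=5, G=10, C=8 (length 27).
homopolymer run: longest run = 5, exceeds 3 ✗
Tm: Tm = 64.9 + 41·(18 − 16.4)/27 = 67.3°C ✓
length: length 27 ✓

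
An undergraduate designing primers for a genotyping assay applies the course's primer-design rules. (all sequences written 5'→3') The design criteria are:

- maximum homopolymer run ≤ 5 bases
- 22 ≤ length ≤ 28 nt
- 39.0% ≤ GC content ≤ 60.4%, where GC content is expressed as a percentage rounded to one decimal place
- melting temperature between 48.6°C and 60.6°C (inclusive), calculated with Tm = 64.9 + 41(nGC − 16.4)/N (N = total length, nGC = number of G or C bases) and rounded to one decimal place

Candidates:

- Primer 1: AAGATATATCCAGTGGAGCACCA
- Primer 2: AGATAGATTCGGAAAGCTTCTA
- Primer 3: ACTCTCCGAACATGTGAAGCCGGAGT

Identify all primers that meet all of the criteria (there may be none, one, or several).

Primer 1 (23 nt, A=9 T=4 G=5 C=5): longest run = 2 ✓; length 23 ✓; GC 10/23 = 43.5% ✓; Tm = 64.9 + 41·(10 − 16.4)/23 = 53.5°C ✓ — passes.
Primer 2 (22 nt, A=8 T=6 G=5 C=3): longest run = 3 ✓; length 22 ✓; GC 8/22 = 36.4%, outside 39.0–60.4% ✗; Tm = 64.9 + 41·(8 − 16.4)/22 = 49.2°C ✓ — fails.
Primer 3 (26 nt, A=7 T=5 G=7 C=7): longest run = 2 ✓; length 26 ✓; GC 14/26 = 53.8% ✓; Tm = 64.9 + 41·(14 − 16.4)/26 = 61.1°C, outside 48.6–60.6°C ✗ — fails.

Primer 1 only.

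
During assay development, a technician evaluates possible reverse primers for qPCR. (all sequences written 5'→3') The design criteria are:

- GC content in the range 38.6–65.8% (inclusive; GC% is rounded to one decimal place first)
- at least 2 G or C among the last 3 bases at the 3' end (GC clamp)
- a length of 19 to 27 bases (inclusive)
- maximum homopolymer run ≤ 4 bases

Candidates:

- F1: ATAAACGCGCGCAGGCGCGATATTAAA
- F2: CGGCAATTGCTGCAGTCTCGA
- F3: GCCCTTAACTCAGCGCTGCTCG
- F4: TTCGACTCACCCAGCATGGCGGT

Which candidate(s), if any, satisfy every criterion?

F2, F3 and F4.

F1 (27 nt, A=10 T=4 G=7 C=6): GC 13/27 = 48.1% ✓; 3' end AAA has 0 G/C, need ≥2 ✗; length 27 ✓; longest run = 3 ✓ — fails.
F2 (21 nt, A=4 T=5 G=6 C=6): GC 12/21 = 57.1% ✓; 3' end CGA has 2 G/C ✓; length 21 ✓; longest run = 2 ✓ — passes.
F3 (22 nt, A=3 T=5 G=5 C=9): GC 14/22 = 63.6% ✓; 3' end TCG has 2 G/C ✓; length 22 ✓; longest run = 3 ✓ — passes.
F4 (23 nt, A=4 T=5 G=6 C=8): GC 14/23 = 60.9% ✓; 3' end GGT has 2 G/C ✓; length 23 ✓; longest run = 3 ✓ — passes.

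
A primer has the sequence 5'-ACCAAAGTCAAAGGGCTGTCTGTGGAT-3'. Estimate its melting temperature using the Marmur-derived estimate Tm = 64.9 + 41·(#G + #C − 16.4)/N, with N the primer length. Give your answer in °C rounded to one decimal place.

59.7°C

Base counts: A=8, T=6, G=8, C=5; G+C = 13, N = 27.
Tm = 64.9 + 41·(13 − 16.4)/27 = 64.9 + -139.40/27 = 59.7°C.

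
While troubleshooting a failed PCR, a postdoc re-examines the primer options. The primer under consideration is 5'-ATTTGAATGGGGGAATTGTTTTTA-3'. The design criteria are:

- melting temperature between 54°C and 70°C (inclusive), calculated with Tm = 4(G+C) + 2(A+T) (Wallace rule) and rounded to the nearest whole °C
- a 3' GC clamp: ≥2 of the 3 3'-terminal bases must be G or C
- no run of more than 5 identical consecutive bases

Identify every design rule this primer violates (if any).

Fails: GC clamp.

Base counts: A=6, T=11, G=7, C=0 (length 24).
Tm: Tm = 2·17 + 4·7 = 62°C ✓
GC clamp: 3' end TTA has 0 G/C, need ≥2 ✗
homopolymer run: longest run = 5 ✓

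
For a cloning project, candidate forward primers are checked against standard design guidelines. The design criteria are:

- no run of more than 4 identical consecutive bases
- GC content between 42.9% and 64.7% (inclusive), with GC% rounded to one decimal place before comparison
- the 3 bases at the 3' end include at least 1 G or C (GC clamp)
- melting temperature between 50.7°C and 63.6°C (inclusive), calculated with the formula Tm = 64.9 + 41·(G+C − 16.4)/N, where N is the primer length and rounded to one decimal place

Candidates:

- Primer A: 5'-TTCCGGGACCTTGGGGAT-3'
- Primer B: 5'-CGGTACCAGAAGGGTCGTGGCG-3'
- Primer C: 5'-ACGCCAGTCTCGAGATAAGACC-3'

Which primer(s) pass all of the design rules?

Primer A (18 nt, A=2 T=5 G=7 C=4): longest run = 4 ✓; GC 11/18 = 61.1% ✓; 3' end GAT has 1 G/C ✓; Tm = 64.9 + 41·(11 − 16.4)/18 = 52.6°C ✓ — passes.
Primer B (22 nt, A=4 T=3 G=10 C=5): longest run = 3 ✓; GC 15/22 = 68.2%, outside 42.9–64.7% ✗; 3' end GCG has 3 G/C ✓; Tm = 64.9 + 41·(15 − 16.4)/22 = 62.3°C ✓ — fails.
Primer C (22 nt, A=7 T=3 G=5 C=7): longest run = 2 ✓; GC 12/22 = 54.5% ✓; 3' end ACC has 2 G/C ✓; Tm = 64.9 + 41·(12 − 16.4)/22 = 56.7°C ✓ — passes.

Primer A and Primer C.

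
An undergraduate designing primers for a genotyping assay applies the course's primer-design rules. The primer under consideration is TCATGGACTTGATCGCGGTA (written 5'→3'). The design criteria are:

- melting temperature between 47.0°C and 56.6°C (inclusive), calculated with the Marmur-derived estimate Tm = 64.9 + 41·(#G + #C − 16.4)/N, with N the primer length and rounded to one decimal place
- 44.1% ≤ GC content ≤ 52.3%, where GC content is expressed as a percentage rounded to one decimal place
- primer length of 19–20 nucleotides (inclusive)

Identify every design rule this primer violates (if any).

Base counts: A=4, T=6, G=6, C=4 (length 20).
Tm: Tm = 64.9 + 41·(10 − 16.4)/20 = 51.8°C ✓
GC content: GC 10/20 = 50.0% ✓
length: length 20 ✓

Meets all criteria.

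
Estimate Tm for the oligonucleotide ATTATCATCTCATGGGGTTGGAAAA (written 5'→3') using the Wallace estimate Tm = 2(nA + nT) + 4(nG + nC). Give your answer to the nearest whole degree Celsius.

68°C

Base counts: A=8, T=8, G=6, C=3 (length 25).
Tm = 2·(8+8) + 4·(6+3) = 2·16 + 4·9 = 32 + 36 = 68°C.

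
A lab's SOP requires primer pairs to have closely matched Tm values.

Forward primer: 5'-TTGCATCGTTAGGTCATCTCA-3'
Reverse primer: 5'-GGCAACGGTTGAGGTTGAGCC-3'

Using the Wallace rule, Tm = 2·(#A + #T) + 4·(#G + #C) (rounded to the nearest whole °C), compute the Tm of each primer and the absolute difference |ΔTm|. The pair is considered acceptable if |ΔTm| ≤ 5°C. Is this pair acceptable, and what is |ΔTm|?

Forward: A=4 T=8 G=4 C=5 → Tm = 2·12 + 4·9 = 60°C.
Reverse: A=4 T=4 G=9 C=4 → Tm = 2·8 + 4·13 = 68°C.
|ΔTm| = |60 − 68| = 8°C, > 5°C.

|ΔTm| = 8°C; the pair is not acceptable.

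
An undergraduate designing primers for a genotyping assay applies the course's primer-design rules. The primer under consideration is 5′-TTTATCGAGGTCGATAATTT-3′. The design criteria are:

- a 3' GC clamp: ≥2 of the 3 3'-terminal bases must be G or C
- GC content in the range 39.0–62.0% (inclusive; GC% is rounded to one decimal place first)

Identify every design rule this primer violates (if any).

Fails: GC clamp, GC content.

Base counts: A=5, T=9, G=4, C=2 (length 20).
GC clamp: 3' end TTT has 0 G/C, need ≥2 ✗
GC content: GC 6/20 = 30.0%, outside 39.0–62.0% ✗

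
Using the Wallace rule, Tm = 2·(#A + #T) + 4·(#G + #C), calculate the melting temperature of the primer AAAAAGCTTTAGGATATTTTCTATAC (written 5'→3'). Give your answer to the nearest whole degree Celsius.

Base counts: A=10, T=10, G=3, C=3 (length 26).
Tm = 2·(10+10) + 4·(3+3) = 2·20 + 4·6 = 40 + 24 = 64°C.

64°C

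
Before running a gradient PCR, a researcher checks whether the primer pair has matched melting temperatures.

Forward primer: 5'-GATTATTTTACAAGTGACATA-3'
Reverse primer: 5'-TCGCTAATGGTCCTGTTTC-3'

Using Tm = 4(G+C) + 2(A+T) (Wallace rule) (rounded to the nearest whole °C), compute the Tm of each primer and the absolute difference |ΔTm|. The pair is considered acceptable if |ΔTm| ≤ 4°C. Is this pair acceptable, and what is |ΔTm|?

Forward: A=8 T=8 G=3 C=2 → Tm = 2·16 + 4·5 = 52°C.
Reverse: A=2 T=8 G=4 C=5 → Tm = 2·10 + 4·9 = 56°C.
|ΔTm| = |52 − 56| = 4°C, ≤ 4°C.

|ΔTm| = 4°C; the pair is acceptable.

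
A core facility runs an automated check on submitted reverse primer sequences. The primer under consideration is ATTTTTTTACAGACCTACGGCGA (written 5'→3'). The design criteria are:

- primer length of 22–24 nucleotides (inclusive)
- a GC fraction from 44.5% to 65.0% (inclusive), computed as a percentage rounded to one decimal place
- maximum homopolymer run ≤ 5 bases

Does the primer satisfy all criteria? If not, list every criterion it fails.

Base counts: A=6, T=8, G=4, C=5 (length 23).
length: length 23 ✓
GC content: GC 9/23 = 39.1%, outside 44.5–65.0% ✗
homopolymer run: longest run = 7, exceeds 5 ✗

Fails: GC content, homopolymer run.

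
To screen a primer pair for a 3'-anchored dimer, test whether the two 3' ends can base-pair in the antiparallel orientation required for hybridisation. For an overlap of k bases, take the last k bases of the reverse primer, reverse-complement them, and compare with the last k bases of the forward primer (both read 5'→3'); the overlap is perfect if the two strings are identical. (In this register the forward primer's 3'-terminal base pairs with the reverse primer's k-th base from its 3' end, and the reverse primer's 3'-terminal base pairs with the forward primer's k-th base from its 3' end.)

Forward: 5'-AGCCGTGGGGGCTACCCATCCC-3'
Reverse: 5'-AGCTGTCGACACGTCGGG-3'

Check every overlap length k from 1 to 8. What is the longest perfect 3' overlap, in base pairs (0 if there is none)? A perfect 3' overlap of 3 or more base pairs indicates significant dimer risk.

Longest perfect overlap: 3 complementary base pairs; significant dimer risk (threshold 3).

Last 8 bases (5'→3') — forward …CCCATCCC, reverse …ACGTCGGG.
Reverse complement of the reverse primer's last 8 bases: CCCGACGT; its first k bases are the reverse complement of the reverse primer's last k bases, so a perfect k-base overlap needs the forward primer's last k bases to equal them.
Comparing (forward last k vs required): k=1: C vs C ✓; k=2: CC vs CC ✓; k=3: CCC vs CCC ✓; k=4: TCCC vs CCCG ✗; k=5: ATCCC vs CCCGA ✗; k=6: CATCCC vs CCCGAC ✗; k=7: CCATCCC vs CCCGACG ✗; k=8: CCCATCCC vs CCCGACGT ✗.
Perfect overlaps at k = 1, 2, 3; the largest is 3.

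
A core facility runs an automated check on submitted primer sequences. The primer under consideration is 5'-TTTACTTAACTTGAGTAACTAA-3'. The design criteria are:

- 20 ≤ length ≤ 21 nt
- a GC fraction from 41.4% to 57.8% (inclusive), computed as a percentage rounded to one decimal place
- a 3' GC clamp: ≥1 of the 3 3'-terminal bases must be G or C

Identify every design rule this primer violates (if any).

Base counts: A=8, T=9, G=2, C=3 (length 22).
length: length 22, outside 20–21 ✗
GC content: GC 5/22 = 22.7%, outside 41.4–57.8% ✗
GC clamp: 3' end TAA has 0 G/C, need ≥1 ✗

Fails: length, GC content, GC clamp.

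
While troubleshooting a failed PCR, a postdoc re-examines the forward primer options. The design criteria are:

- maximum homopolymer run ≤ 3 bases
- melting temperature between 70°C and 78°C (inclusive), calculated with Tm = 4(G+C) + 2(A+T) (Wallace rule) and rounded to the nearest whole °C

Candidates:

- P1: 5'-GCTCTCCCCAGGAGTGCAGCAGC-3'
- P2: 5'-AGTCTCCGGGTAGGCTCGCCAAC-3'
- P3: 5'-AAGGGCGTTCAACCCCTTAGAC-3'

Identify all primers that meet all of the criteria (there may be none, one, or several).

P1 (23 nt, A=4 T=3 G=7 C=9): longest run = 4, exceeds 3 ✗; Tm = 2·7 + 4·16 = 78°C ✓ — fails.
P2 (23 nt, A=4 T=4 G=7 C=8): longest run = 3 ✓; Tm = 2·8 + 4·15 = 76°C ✓ — passes.
P3 (22 nt, A=6 T=4 G=5 C=7): longest run = 4, exceeds 3 ✗; Tm = 2·10 + 4·12 = 68°C, outside 70–78°C ✗ — fails.

P2 only.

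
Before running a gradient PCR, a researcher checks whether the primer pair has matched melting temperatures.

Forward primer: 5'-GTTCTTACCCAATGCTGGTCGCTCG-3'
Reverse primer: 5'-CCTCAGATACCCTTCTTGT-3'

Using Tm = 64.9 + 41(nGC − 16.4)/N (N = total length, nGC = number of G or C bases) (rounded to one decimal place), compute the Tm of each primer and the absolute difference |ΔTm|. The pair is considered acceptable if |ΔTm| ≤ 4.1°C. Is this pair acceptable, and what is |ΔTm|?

|ΔTm| = 12.1°C; the pair is not acceptable.

Forward: G+C = 14, N = 25 → Tm = 64.9 + 41·(14 − 16.4)/25 = 61.0°C.
Reverse: G+C = 9, N = 19 → Tm = 64.9 + 41·(9 − 16.4)/19 = 48.9°C.
|ΔTm| = |61.0 − 48.9| = 12.1°C, > 4.1°C.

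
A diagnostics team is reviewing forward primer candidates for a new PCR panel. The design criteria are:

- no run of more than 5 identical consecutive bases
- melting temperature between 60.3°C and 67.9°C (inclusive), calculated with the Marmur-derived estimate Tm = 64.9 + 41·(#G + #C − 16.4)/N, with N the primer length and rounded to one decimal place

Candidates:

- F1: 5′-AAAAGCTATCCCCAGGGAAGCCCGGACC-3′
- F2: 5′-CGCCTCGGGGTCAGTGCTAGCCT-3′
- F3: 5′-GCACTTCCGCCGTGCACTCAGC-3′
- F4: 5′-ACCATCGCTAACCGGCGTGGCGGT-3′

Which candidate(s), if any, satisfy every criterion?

F1, F2, F3 and F4.

F1 (28 nt, A=9 T=2 G=7 C=10): longest run = 4 ✓; Tm = 64.9 + 41·(17 − 16.4)/28 = 65.8°C ✓ — passes.
F2 (23 nt, A=2 T=5 G=8 C=8): longest run = 4 ✓; Tm = 64.9 + 41·(16 − 16.4)/23 = 64.2°C ✓ — passes.
F3 (22 nt, A=3 T=4 G=5 C=10): longest run = 2 ✓; Tm = 64.9 + 41·(15 − 16.4)/22 = 62.3°C ✓ — passes.
F4 (24 nt, A=4 T=4 G=8 C=8): longest run = 2 ✓; Tm = 64.9 + 41·(16 − 16.4)/24 = 64.2°C ✓ — passes.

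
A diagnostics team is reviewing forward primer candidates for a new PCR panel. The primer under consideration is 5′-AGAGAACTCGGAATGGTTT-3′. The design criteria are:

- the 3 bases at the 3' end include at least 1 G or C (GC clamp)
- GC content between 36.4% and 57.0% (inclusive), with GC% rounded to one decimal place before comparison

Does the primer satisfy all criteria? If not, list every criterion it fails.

Fails: GC clamp.

Base counts: A=6, T=5, G=6, C=2 (length 19).
GC clamp: 3' end TTT has 0 G/C, need ≥1 ✗
GC content: GC 8/19 = 42.1% ✓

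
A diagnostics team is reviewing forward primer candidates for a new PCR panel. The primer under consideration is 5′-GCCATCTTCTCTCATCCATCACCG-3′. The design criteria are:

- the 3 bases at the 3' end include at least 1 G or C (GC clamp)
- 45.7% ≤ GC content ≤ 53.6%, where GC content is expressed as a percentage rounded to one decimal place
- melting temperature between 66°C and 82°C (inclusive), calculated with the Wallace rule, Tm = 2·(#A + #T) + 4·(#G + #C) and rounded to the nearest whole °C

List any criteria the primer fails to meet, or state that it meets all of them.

Base counts: A=4, T=7, G=2, C=11 (length 24).
GC clamp: 3' end CCG has 3 G/C ✓
GC content: GC 13/24 = 54.2%, outside 45.7–53.6% ✗
Tm: Tm = 2·11 + 4·13 = 74°C ✓

Fails: GC content.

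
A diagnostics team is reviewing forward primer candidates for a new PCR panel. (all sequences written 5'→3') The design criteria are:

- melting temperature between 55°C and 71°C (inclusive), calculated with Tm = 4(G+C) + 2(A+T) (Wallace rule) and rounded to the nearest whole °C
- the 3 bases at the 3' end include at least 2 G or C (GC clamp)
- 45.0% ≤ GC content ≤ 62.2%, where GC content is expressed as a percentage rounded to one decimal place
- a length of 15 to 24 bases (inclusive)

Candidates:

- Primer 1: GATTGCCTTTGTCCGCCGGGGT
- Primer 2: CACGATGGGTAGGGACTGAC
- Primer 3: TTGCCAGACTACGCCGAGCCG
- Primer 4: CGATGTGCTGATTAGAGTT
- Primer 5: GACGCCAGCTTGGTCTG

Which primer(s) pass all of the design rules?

Primer 1 (22 nt, A=1 T=7 G=8 C=6): Tm = 2·8 + 4·14 = 72°C, outside 55–71°C ✗; 3' end GGT has 2 G/C ✓; GC 14/22 = 63.6%, outside 45.0–62.2% ✗; length 22 ✓ — fails.
Primer 2 (20 nt, A=5 T=3 G=8 C=4): Tm = 2·8 + 4·12 = 64°C ✓; 3' end GAC has 2 G/C ✓; GC 12/20 = 60.0% ✓; length 20 ✓ — passes.
Primer 3 (21 nt, A=4 T=3 G=6 C=8): Tm = 2·7 + 4·14 = 70°C ✓; 3' end CCG has 3 G/C ✓; GC 14/21 = 66.7%, outside 45.0–62.2% ✗; length 21 ✓ — fails.
Primer 4 (19 nt, A=4 T=7 G=6 C=2): Tm = 2·11 + 4·8 = 54°C, outside 55–71°C ✗; 3' end GTT has 1 G/C, need ≥2 ✗; GC 8/19 = 42.1%, outside 45.0–62.2% ✗; length 19 ✓ — fails.
Primer 5 (17 nt, A=2 T=4 G=6 C=5): Tm = 2·6 + 4·11 = 56°C ✓; 3' end CTG has 2 G/C ✓; GC 11/17 = 64.7%, outside 45.0–62.2% ✗; length 17 ✓ — fails.

Primer 2 only.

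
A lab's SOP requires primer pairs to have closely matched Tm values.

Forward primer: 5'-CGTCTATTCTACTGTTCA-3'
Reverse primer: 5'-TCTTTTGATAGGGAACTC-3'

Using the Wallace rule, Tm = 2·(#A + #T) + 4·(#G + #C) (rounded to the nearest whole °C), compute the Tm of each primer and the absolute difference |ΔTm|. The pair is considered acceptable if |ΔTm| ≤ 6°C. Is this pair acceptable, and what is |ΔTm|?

Forward: A=3 T=8 G=2 C=5 → Tm = 2·11 + 4·7 = 50°C.
Reverse: A=4 T=7 G=4 C=3 → Tm = 2·11 + 4·7 = 50°C.
|ΔTm| = |50 − 50| = 0°C, ≤ 6°C.

|ΔTm| = 0°C; the pair is acceptable.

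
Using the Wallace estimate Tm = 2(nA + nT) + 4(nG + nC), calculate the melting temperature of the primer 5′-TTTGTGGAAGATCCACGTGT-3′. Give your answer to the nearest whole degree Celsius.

58°C

Base counts: A=4, T=7, G=6, C=3 (length 20).
Tm = 2·(4+7) + 4·(6+3) = 2·11 + 4·9 = 22 + 36 = 58°C.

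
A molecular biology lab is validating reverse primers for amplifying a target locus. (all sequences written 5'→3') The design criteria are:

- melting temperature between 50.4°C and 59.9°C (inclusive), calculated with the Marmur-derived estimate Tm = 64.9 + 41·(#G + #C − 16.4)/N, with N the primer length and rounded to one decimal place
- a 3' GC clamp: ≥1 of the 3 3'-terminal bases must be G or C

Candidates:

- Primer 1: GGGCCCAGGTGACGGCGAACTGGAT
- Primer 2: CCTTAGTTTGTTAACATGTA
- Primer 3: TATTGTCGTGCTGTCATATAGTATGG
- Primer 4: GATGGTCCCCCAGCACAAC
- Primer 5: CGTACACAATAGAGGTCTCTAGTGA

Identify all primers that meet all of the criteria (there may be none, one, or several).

Primer 1 (25 nt, A=5 T=3 G=11 C=6): Tm = 64.9 + 41·(17 − 16.4)/25 = 65.9°C, outside 50.4–59.9°C ✗; 3' end GAT has 1 G/C ✓ — fails.
Primer 2 (20 nt, A=5 T=9 G=3 C=3): Tm = 64.9 + 41·(6 − 16.4)/20 = 43.6°C, outside 50.4–59.9°C ✗; 3' end GTA has 1 G/C ✓ — fails.
Primer 3 (26 nt, A=5 T=11 G=7 C=3): Tm = 64.9 + 41·(10 − 16.4)/26 = 54.8°C ✓; 3' end TGG has 2 G/C ✓ — passes.
Primer 4 (19 nt, A=5 T=2 G=4 C=8): Tm = 64.9 + 41·(12 − 16.4)/19 = 55.4°C ✓; 3' end AAC has 1 G/C ✓ — passes.
Primer 5 (25 nt, A=8 T=6 G=6 C=5): Tm = 64.9 + 41·(11 − 16.4)/25 = 56.0°C ✓; 3' end TGA has 1 G/C ✓ — passes.

Primer 3, Primer 4 and Primer 5.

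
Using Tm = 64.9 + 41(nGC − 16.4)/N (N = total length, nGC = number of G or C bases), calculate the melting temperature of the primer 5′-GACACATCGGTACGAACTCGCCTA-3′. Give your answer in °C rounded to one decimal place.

59.1°C

Base counts: A=7, T=4, G=5, C=8; G+C = 13, N = 24.
Tm = 64.9 + 41·(13 − 16.4)/24 = 64.9 + -139.40/24 = 59.1°C.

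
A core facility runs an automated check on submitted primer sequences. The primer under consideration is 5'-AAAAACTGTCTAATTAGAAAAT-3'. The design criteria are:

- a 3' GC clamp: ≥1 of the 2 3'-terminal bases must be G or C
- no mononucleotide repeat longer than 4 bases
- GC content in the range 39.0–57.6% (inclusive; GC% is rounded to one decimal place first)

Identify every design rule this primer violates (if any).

Fails: GC clamp, homopolymer run, GC content.

Base counts: A=12, T=6, G=2, C=2 (length 22).
GC clamp: 3' end AT has 0 G/C, need ≥1 ✗
homopolymer run: longest run = 5, exceeds 4 ✗
GC content: GC 4/22 = 18.2%, outside 39.0–57.6% ✗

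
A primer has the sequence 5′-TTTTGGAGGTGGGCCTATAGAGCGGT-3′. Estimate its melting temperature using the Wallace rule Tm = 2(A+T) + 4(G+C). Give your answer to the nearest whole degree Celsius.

80°C

Base counts: A=4, T=8, G=11, C=3 (length 26).
Tm = 2·(4+8) + 4·(11+3) = 2·12 + 4·14 = 24 + 56 = 80°C.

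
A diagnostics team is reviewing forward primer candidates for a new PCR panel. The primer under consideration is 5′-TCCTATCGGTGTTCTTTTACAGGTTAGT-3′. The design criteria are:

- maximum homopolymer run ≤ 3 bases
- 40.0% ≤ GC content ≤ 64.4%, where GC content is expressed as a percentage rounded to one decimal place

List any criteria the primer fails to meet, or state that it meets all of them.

Fails: homopolymer run, GC content.

Base counts: A=4, T=13, G=6, C=5 (length 28).
homopolymer run: longest run = 4, exceeds 3 ✗
GC content: GC 11/28 = 39.3%, outside 40.0–64.4% ✗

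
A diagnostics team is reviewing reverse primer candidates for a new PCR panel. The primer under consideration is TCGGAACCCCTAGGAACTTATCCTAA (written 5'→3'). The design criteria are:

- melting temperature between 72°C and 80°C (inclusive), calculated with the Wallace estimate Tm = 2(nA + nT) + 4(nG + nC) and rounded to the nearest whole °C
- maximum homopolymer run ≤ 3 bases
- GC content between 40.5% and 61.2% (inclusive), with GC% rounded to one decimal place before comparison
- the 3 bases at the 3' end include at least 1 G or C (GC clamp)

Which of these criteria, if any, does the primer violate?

Base counts: A=8, T=6, G=4, C=8 (length 26).
Tm: Tm = 2·14 + 4·12 = 76°C ✓
homopolymer run: longest run = 4, exceeds 3 ✗
GC content: GC 12/26 = 46.2% ✓
GC clamp: 3' end TAA has 0 G/C, need ≥1 ✗

Fails: homopolymer run, GC clamp.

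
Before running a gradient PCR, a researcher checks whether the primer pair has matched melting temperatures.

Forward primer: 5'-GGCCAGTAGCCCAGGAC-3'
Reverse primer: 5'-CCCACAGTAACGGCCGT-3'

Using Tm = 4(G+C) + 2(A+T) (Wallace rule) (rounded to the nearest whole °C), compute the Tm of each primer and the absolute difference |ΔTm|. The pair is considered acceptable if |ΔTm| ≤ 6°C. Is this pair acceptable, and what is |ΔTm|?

Forward: A=4 T=1 G=6 C=6 → Tm = 2·5 + 4·12 = 58°C.
Reverse: A=4 T=2 G=4 C=7 → Tm = 2·6 + 4·11 = 56°C.
|ΔTm| = |58 − 56| = 2°C, ≤ 6°C.

|ΔTm| = 2°C; the pair is acceptable.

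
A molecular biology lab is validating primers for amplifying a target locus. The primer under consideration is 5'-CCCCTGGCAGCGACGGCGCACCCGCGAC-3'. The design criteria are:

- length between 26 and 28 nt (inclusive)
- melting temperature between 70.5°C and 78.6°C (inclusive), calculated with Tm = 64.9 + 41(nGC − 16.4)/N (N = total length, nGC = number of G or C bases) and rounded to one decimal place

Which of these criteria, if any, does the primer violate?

Base counts: A=4, T=1, G=9, C=14 (length 28).
length: length 28 ✓
Tm: Tm = 64.9 + 41·(23 − 16.4)/28 = 74.6°C ✓

Meets all criteria.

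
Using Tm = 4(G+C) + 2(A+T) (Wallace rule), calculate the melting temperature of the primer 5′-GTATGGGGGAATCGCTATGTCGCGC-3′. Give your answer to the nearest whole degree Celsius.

Base counts: A=4, T=6, G=10, C=5 (length 25).
Tm = 2·(4+6) + 4·(10+5) = 2·10 + 4·15 = 20 + 60 = 80°C.

80°C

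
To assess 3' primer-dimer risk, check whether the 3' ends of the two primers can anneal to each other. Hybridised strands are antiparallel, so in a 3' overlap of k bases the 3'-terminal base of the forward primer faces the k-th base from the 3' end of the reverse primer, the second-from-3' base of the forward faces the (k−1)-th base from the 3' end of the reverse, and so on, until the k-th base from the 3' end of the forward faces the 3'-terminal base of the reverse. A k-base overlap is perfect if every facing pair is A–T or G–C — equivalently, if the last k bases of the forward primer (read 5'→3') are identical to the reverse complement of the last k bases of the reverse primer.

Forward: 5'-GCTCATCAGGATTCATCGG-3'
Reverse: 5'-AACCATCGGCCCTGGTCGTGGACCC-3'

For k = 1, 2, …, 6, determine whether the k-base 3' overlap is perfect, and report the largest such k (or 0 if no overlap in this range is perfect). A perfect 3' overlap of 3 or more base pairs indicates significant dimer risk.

Last 6 bases (5'→3') — forward …CATCGG, reverse …GGACCC.
Reverse complement of the reverse primer's last 6 bases: GGGTCC; its first k bases are the reverse complement of the reverse primer's last k bases, so a perfect k-base overlap needs the forward primer's last k bases to equal them.
Comparing (forward last k vs required): k=1: G vs G ✓; k=2: GG vs GG ✓; k=3: CGG vs GGG ✗; k=4: TCGG vs GGGT ✗; k=5: ATCGG vs GGGTC ✗; k=6: CATCGG vs GGGTCC ✗.
Perfect overlaps at k = 1, 2; the largest is 2.

Longest perfect overlap: 2 complementary base pairs; below the dimer-risk threshold (threshold 3).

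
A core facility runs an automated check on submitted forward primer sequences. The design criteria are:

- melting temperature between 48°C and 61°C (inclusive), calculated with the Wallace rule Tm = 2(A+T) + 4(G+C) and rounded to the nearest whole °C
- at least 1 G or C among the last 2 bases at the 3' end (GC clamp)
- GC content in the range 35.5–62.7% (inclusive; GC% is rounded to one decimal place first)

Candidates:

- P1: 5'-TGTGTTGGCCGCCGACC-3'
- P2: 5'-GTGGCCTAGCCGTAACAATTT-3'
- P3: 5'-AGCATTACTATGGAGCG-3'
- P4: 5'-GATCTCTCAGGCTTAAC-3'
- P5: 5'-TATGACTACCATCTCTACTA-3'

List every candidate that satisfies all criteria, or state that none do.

P1 (17 nt, A=1 T=4 G=6 C=6): Tm = 2·5 + 4·12 = 58°C ✓; 3' end CC has 2 G/C ✓; GC 12/17 = 70.6%, outside 35.5–62.7% ✗ — fails.
P2 (21 nt, A=5 T=6 G=5 C=5): Tm = 2·11 + 4·10 = 62°C, outside 48–61°C ✗; 3' end TT has 0 G/C, need ≥1 ✗; GC 10/21 = 47.6% ✓ — fails.
P3 (17 nt, A=5 T=4 G=5 C=3): Tm = 2·9 + 4·8 = 50°C ✓; 3' end CG has 2 G/C ✓; GC 8/17 = 47.1% ✓ — passes.
P4 (17 nt, A=4 T=5 G=3 C=5): Tm = 2·9 + 4·8 = 50°C ✓; 3' end AC has 1 G/C ✓; GC 8/17 = 47.1% ✓ — passes.
P5 (20 nt, A=6 T=7 G=1 C=6): Tm = 2·13 + 4·7 = 54°C ✓; 3' end TA has 0 G/C, need ≥1 ✗; GC 7/20 = 35.0%, outside 35.5–62.7% ✗ — fails.

P3 and P4.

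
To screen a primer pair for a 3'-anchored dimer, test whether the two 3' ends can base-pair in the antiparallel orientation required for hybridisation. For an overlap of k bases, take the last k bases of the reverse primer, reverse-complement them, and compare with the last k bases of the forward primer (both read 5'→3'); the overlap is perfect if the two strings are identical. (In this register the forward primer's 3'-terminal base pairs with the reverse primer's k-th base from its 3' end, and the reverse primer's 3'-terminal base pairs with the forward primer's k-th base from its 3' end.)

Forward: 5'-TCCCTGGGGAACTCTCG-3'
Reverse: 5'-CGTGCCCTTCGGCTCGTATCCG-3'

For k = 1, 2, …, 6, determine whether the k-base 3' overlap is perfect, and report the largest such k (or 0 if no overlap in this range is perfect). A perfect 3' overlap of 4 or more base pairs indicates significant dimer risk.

Longest perfect overlap: 2 complementary base pairs; below the dimer-risk threshold (threshold 4).

Last 6 bases (5'→3') — forward …CTCTCG, reverse …TATCCG.
Reverse complement of the reverse primer's last 6 bases: CGGATA; its first k bases are the reverse complement of the reverse primer's last k bases, so a perfect k-base overlap needs the forward primer's last k bases to equal them.
Comparing (forward last k vs required): k=1: G vs C ✗; k=2: CG vs CG ✓; k=3: TCG vs CGG ✗; k=4: CTCG vs CGGA ✗; k=5: TCTCG vs CGGAT ✗; k=6: CTCTCG vs CGGATA ✗.
Only k = 2 is perfect, so the longest perfect 3' overlap is 2.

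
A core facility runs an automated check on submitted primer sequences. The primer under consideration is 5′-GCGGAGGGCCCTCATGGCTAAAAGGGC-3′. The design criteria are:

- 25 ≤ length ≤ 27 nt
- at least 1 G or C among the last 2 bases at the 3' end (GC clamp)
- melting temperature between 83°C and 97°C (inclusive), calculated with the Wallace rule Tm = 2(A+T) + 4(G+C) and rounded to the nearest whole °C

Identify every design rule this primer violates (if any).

Base counts: A=6, T=3, G=11, C=7 (length 27).
length: length 27 ✓
GC clamp: 3' end GC has 2 G/C ✓
Tm: Tm = 2·9 + 4·18 = 90°C ✓

Meets all criteria.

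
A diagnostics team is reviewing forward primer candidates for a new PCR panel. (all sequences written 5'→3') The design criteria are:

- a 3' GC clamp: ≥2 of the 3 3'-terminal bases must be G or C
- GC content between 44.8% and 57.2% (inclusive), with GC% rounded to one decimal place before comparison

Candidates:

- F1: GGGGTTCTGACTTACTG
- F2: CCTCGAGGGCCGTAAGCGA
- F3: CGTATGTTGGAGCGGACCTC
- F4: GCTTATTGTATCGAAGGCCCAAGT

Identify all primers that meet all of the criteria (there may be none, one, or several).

F1 only.

F1 (17 nt, A=2 T=6 G=6 C=3): 3' end CTG has 2 G/C ✓; GC 9/17 = 52.9% ✓ — passes.
F2 (19 nt, A=4 T=2 G=7 C=6): 3' end CGA has 2 G/C ✓; GC 13/19 = 68.4%, outside 44.8–57.2% ✗ — fails.
F3 (20 nt, A=3 T=5 G=7 C=5): 3' end CTC has 2 G/C ✓; GC 12/20 = 60.0%, outside 44.8–57.2% ✗ — fails.
F4 (24 nt, A=6 T=7 G=6 C=5): 3' end AGT has 1 G/C, need ≥2 ✗; GC 11/24 = 45.8% ✓ — fails.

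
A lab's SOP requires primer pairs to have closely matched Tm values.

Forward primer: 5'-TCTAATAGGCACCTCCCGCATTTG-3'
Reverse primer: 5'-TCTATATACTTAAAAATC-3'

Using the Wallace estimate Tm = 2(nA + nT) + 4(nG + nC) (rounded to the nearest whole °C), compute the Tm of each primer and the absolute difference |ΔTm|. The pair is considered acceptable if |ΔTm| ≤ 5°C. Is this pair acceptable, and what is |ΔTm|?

Forward: A=5 T=7 G=4 C=8 → Tm = 2·12 + 4·12 = 72°C.
Reverse: A=8 T=7 G=0 C=3 → Tm = 2·15 + 4·3 = 42°C.
|ΔTm| = |72 − 42| = 30°C, > 5°C.

|ΔTm| = 30°C; the pair is not acceptable.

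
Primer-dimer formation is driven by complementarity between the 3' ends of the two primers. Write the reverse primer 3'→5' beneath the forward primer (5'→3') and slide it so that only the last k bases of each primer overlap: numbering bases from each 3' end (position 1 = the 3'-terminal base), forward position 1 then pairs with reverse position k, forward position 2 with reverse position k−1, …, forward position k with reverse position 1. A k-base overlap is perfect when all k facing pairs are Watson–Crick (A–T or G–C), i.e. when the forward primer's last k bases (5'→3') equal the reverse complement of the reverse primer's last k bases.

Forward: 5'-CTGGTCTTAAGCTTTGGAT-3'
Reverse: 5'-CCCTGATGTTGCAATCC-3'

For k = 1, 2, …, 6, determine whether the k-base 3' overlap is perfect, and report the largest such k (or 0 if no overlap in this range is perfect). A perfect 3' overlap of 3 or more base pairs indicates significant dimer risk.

Longest perfect overlap: 4 complementary base pairs; significant dimer risk (threshold 3).

Last 6 bases (5'→3') — forward …TTGGAT, reverse …CAATCC.
Reverse complement of the reverse primer's last 6 bases: GGATTG; its first k bases are the reverse complement of the reverse primer's last k bases, so a perfect k-base overlap needs the forward primer's last k bases to equal them.
Comparing (forward last k vs required): k=1: T vs G ✗; k=2: AT vs GG ✗; k=3: GAT vs GGA ✗; k=4: GGAT vs GGAT ✓; k=5: TGGAT vs GGATT ✗; k=6: TTGGAT vs GGATTG ✗.
Only k = 4 is perfect, so the longest perfect 3' overlap is 4.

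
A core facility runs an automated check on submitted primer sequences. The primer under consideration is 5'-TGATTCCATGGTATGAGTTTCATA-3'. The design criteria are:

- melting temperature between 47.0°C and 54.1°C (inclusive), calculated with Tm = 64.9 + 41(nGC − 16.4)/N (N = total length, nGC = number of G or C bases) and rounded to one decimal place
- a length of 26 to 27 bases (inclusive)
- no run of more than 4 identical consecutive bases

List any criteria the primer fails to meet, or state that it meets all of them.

Base counts: A=6, T=10, G=5, C=3 (length 24).
Tm: Tm = 64.9 + 41·(8 − 16.4)/24 = 50.6°C ✓
length: length 24, outside 26–27 ✗
homopolymer run: longest run = 3 ✓

Fails: length.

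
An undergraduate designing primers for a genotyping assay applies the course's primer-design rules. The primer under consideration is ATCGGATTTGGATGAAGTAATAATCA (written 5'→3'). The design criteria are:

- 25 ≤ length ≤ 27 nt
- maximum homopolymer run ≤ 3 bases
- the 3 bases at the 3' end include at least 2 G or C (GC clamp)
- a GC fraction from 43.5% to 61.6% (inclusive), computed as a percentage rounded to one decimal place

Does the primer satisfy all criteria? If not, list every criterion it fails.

Fails: GC clamp, GC content.

Base counts: A=10, T=8, G=6, C=2 (length 26).
length: length 26 ✓
homopolymer run: longest run = 3 ✓
GC clamp: 3' end TCA has 1 G/C, need ≥2 ✗
GC content: GC 8/26 = 30.8%, outside 43.5–61.6% ✗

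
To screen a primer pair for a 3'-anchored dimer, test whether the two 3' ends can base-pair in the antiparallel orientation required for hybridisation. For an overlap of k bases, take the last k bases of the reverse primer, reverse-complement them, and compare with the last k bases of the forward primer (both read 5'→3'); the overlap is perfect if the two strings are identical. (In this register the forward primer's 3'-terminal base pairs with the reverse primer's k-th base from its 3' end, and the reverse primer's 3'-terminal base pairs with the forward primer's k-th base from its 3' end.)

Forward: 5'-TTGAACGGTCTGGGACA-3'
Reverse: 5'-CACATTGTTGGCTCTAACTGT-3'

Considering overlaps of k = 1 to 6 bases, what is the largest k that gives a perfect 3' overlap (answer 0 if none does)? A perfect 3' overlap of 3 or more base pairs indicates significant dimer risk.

Last 6 bases (5'→3') — forward …GGGACA, reverse …AACTGT.
Reverse complement of the reverse primer's last 6 bases: ACAGTT; its first k bases are the reverse complement of the reverse primer's last k bases, so a perfect k-base overlap needs the forward primer's last k bases to equal them.
Comparing (forward last k vs required): k=1: A vs A ✓; k=2: CA vs AC ✗; k=3: ACA vs ACA ✓; k=4: GACA vs ACAG ✗; k=5: GGACA vs ACAGT ✗; k=6: GGGACA vs ACAGTT ✗.
Perfect overlaps at k = 1, 3; the largest is 3.

Longest perfect overlap: 3 complementary base pairs; significant dimer risk (threshold 3).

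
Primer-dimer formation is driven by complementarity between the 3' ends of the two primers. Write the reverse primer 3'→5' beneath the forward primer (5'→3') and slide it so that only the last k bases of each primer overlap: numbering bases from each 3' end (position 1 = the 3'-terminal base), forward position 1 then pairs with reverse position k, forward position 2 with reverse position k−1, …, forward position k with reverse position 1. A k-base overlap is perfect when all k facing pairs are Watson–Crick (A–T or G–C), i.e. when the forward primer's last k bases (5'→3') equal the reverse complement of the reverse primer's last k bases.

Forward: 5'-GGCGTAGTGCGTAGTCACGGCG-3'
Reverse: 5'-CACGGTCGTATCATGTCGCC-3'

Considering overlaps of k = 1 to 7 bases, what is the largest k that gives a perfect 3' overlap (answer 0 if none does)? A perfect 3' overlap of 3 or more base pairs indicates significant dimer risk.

Last 7 bases (5'→3') — forward …CACGGCG, reverse …TGTCGCC.
Reverse complement of the reverse primer's last 7 bases: GGCGACA; its first k bases are the reverse complement of the reverse primer's last k bases, so a perfect k-base overlap needs the forward primer's last k bases to equal them.
Comparing (forward last k vs required): k=1: G vs G ✓; k=2: CG vs GG ✗; k=3: GCG vs GGC ✗; k=4: GGCG vs GGCG ✓; k=5: CGGCG vs GGCGA ✗; k=6: ACGGCG vs GGCGAC ✗; k=7: CACGGCG vs GGCGACA ✗.
Perfect overlaps at k = 1, 4; the largest is 4.

Longest perfect overlap: 4 complementary base pairs; significant dimer risk (threshold 3).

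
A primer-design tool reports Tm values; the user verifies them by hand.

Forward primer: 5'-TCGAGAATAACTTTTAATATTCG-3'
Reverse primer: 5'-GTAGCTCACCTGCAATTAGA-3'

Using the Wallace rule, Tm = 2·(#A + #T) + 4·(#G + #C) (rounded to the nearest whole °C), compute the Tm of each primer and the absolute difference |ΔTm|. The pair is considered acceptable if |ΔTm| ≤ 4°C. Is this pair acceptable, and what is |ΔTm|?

Forward: A=8 T=9 G=3 C=3 → Tm = 2·17 + 4·6 = 58°C.
Reverse: A=6 T=5 G=4 C=5 → Tm = 2·11 + 4·9 = 58°C.
|ΔTm| = |58 − 58| = 0°C, ≤ 4°C.

|ΔTm| = 0°C; the pair is acceptable.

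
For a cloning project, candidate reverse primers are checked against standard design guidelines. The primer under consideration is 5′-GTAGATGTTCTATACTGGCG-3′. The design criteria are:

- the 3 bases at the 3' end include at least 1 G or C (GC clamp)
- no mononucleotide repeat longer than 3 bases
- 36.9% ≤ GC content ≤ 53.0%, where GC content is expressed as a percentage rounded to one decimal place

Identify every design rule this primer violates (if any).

Meets all criteria.

Base counts: A=4, T=7, G=6, C=3 (length 20).
GC clamp: 3' end GCG has 3 G/C ✓
homopolymer run: longest run = 2 ✓
GC content: GC 9/20 = 45.0% ✓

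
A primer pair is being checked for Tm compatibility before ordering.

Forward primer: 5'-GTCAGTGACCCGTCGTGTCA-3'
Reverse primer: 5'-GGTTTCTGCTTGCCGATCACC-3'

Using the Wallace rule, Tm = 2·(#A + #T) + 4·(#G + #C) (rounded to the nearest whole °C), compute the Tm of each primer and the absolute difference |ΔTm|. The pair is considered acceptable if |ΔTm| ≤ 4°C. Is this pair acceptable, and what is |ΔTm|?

Forward: A=3 T=5 G=6 C=6 → Tm = 2·8 + 4·12 = 64°C.
Reverse: A=2 T=7 G=5 C=7 → Tm = 2·9 + 4·12 = 66°C.
|ΔTm| = |64 − 66| = 2°C, ≤ 4°C.

|ΔTm| = 2°C; the pair is acceptable.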